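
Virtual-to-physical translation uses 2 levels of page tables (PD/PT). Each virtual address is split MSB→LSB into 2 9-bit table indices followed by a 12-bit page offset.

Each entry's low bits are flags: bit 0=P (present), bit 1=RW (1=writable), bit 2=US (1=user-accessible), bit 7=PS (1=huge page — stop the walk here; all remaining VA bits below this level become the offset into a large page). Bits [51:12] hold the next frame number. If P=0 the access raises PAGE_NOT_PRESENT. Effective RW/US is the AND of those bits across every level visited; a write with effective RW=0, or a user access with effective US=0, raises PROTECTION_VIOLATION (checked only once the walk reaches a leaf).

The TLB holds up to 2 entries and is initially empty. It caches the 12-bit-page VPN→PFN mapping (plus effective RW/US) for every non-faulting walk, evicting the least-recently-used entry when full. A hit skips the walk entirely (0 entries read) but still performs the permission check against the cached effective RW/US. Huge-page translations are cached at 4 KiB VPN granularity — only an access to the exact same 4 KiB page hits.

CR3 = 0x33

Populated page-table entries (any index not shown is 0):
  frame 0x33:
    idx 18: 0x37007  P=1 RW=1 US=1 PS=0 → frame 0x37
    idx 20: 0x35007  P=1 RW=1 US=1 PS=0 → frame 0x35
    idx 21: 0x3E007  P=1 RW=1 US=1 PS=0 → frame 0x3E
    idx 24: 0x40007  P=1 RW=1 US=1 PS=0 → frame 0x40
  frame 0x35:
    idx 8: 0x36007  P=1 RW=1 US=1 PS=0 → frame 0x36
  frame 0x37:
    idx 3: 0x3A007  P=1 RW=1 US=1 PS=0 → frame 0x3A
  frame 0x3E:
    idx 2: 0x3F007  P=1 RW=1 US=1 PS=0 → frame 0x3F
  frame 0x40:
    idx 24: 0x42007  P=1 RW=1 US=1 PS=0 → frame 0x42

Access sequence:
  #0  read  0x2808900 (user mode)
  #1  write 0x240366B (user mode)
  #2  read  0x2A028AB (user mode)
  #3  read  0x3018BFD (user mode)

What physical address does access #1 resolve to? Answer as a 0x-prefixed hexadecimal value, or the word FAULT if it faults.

Per-access translation:
#0 VA=0x2808900 (r,user):
  L0: frame=0x33 idx=20 entry=0x35007 [P=1 RW=1 US=1 PS=0]
  L1: frame=0x35 idx=8 entry=0x36007 [P=1 RW=1 US=1 PS=0]
  → PA=0x36900  (2 entries read)
#1 VA=0x240366B (w,user):
  L0: frame=0x33 idx=18 entry=0x37007 [P=1 RW=1 US=1 PS=0]
  L1: frame=0x37 idx=3 entry=0x3A007 [P=1 RW=1 US=1 PS=0]
  → PA=0x3A66B  (2 entries read)
#2 VA=0x2A028AB (r,user):
  L0: frame=0x33 idx=21 entry=0x3E007 [P=1 RW=1 US=1 PS=0]
  L1: frame=0x3E idx=2 entry=0x3F007 [P=1 RW=1 US=1 PS=0]
  → PA=0x3F8AB  (2 entries read)
#3 VA=0x3018BFD (r,user):
  L0: frame=0x33 idx=24 entry=0x40007 [P=1 RW=1 US=1 PS=0]
  L1: frame=0x40 idx=24 entry=0x42007 [P=1 RW=1 US=1 PS=0]
  → PA=0x42BFD  (2 entries read)

Access #1 PA: 0x3A66B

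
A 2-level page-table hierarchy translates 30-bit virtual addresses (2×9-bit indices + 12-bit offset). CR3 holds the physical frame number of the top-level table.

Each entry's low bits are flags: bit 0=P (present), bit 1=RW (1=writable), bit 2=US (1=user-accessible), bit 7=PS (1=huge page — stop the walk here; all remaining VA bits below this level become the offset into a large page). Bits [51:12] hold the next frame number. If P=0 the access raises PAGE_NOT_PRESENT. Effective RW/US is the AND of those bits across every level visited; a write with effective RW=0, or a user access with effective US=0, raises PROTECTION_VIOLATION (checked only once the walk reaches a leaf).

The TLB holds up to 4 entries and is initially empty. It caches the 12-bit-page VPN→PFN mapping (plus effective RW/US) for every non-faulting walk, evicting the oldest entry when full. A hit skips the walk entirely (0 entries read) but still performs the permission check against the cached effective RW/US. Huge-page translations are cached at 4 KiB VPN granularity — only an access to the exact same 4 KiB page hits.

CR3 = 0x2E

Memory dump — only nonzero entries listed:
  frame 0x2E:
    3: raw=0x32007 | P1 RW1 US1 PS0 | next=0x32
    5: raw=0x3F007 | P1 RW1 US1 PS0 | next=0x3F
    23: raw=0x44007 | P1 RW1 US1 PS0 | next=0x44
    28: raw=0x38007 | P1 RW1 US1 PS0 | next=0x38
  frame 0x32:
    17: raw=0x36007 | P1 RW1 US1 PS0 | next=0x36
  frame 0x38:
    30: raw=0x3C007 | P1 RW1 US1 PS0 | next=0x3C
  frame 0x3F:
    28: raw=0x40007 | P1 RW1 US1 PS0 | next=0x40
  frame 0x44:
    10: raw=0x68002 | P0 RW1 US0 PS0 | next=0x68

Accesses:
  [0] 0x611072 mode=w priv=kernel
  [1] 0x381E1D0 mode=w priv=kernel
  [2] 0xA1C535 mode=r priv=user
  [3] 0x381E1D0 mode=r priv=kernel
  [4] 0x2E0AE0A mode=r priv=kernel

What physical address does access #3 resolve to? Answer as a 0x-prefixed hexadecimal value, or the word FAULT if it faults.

Per-access translation:
#0 VA=0x611072 (w,kernel):
  lvl0: tbl 0x2E, slot 3 ⇒ 0x32007 (P1/RW1/US1/PS0)
  lvl1: tbl 0x32, slot 17 ⇒ 0x36007 (P1/RW1/US1/PS0)
  → PA=0x36072  (2 entries read)
#1 VA=0x381E1D0 (w,kernel):
  lvl0: tbl 0x2E, slot 28 ⇒ 0x38007 (P1/RW1/US1/PS0)
  lvl1: tbl 0x38, slot 30 ⇒ 0x3C007 (P1/RW1/US1/PS0)
  → PA=0x3C1D0  (2 entries read)
#2 VA=0xA1C535 (r,user):
  lvl0: tbl 0x2E, slot 5 ⇒ 0x3F007 (P1/RW1/US1/PS0)
  lvl1: tbl 0x3F, slot 28 ⇒ 0x40007 (P1/RW1/US1/PS0)
  → PA=0x40535  (2 entries read)
#3 VA=0x381E1D0 (r,kernel):
  TLB hit vpn=0x381E → PA=0x3C1D0
#4 VA=0x2E0AE0A (r,kernel):
  lvl0: tbl 0x2E, slot 23 ⇒ 0x44007 (P1/RW1/US1/PS0)
  lvl1: tbl 0x44, slot 10 ⇒ 0x68002 (P0/RW1/US0/PS0)
  ⇒ fault: PAGE_NOT_PRESENT  — 2 lookups

Access #3 PA: 0x3C1D0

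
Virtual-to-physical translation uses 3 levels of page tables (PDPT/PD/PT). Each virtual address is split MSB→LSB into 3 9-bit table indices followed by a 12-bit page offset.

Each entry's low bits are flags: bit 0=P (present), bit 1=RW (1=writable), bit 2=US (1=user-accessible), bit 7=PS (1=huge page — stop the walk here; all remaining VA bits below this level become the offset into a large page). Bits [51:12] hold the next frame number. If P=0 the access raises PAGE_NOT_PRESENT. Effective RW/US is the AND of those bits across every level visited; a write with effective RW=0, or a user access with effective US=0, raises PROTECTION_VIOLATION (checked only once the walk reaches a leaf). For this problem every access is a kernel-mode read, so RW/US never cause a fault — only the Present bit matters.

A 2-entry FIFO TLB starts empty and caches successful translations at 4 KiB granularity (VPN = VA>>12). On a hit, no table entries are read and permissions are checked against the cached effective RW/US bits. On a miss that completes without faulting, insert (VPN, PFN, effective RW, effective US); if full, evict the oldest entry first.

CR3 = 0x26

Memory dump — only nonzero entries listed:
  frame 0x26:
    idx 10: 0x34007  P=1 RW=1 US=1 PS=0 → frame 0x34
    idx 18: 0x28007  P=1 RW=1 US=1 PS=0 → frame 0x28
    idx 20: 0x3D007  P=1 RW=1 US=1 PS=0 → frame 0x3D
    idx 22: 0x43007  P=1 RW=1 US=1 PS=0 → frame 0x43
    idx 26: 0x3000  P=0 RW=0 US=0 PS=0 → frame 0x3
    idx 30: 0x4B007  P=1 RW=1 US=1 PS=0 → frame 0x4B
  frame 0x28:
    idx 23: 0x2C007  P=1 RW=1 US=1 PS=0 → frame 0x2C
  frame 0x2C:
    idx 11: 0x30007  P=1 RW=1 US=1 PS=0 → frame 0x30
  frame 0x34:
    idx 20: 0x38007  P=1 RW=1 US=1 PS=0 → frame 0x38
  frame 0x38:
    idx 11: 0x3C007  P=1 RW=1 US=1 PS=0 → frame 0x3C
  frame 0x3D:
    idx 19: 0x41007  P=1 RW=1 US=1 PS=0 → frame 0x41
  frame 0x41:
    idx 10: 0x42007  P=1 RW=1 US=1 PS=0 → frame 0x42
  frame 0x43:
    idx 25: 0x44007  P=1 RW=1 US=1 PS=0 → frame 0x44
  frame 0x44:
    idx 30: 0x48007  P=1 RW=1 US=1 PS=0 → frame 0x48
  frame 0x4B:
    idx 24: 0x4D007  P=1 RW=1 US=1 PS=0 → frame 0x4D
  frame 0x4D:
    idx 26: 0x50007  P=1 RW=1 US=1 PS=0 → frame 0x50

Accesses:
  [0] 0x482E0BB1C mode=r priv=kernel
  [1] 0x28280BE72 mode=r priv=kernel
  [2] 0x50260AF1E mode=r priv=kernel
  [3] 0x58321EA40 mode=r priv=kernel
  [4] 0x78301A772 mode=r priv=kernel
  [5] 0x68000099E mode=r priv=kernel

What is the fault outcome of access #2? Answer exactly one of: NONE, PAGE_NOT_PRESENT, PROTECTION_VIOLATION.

Trace:
#0 VA=0x482E0BB1C (r,kernel):
  lvl0: tbl 0x26, slot 18 ⇒ 0x28007 (P1/RW1/US1/PS0)
  lvl1: tbl 0x28, slot 23 ⇒ 0x2C007 (P1/RW1/US1/PS0)
  lvl2: tbl 0x2C, slot 11 ⇒ 0x30007 (P1/RW1/US1/PS0)
  ✓ 0x30B1C  — 3 lookups
#1 VA=0x28280BE72 (r,kernel):
  lvl0: tbl 0x26, slot 10 ⇒ 0x34007 (P1/RW1/US1/PS0)
  lvl1: tbl 0x34, slot 20 ⇒ 0x38007 (P1/RW1/US1/PS0)
  lvl2: tbl 0x38, slot 11 ⇒ 0x3C007 (P1/RW1/US1/PS0)
  ✓ 0x3CE72  — 3 lookups
#2 VA=0x50260AF1E (r,kernel):
  lvl0: tbl 0x26, slot 20 ⇒ 0x3D007 (P1/RW1/US1/PS0)
  lvl1: tbl 0x3D, slot 19 ⇒ 0x41007 (P1/RW1/US1/PS0)
  lvl2: tbl 0x41, slot 10 ⇒ 0x42007 (P1/RW1/US1/PS0)
  ✓ 0x42F1E  — 3 lookups
#3 VA=0x58321EA40 (r,kernel):
  lvl0: tbl 0x26, slot 22 ⇒ 0x43007 (P1/RW1/US1/PS0)
  lvl1: tbl 0x43, slot 25 ⇒ 0x44007 (P1/RW1/US1/PS0)
  lvl2: tbl 0x44, slot 30 ⇒ 0x48007 (P1/RW1/US1/PS0)
  ✓ 0x48A40  — 3 lookups
#4 VA=0x78301A772 (r,kernel):
  lvl0: tbl 0x26, slot 30 ⇒ 0x4B007 (P1/RW1/US1/PS0)
  lvl1: tbl 0x4B, slot 24 ⇒ 0x4D007 (P1/RW1/US1/PS0)
  lvl2: tbl 0x4D, slot 26 ⇒ 0x50007 (P1/RW1/US1/PS0)
  ✓ 0x50772  — 3 lookups
#5 VA=0x68000099E (r,kernel):
  lvl0: tbl 0x26, slot 26 ⇒ 0x3000 (P0/RW0/US0/PS0)
  ⇒ fault: PAGE_NOT_PRESENT  — 1 lookups

Access #2 fault: NONE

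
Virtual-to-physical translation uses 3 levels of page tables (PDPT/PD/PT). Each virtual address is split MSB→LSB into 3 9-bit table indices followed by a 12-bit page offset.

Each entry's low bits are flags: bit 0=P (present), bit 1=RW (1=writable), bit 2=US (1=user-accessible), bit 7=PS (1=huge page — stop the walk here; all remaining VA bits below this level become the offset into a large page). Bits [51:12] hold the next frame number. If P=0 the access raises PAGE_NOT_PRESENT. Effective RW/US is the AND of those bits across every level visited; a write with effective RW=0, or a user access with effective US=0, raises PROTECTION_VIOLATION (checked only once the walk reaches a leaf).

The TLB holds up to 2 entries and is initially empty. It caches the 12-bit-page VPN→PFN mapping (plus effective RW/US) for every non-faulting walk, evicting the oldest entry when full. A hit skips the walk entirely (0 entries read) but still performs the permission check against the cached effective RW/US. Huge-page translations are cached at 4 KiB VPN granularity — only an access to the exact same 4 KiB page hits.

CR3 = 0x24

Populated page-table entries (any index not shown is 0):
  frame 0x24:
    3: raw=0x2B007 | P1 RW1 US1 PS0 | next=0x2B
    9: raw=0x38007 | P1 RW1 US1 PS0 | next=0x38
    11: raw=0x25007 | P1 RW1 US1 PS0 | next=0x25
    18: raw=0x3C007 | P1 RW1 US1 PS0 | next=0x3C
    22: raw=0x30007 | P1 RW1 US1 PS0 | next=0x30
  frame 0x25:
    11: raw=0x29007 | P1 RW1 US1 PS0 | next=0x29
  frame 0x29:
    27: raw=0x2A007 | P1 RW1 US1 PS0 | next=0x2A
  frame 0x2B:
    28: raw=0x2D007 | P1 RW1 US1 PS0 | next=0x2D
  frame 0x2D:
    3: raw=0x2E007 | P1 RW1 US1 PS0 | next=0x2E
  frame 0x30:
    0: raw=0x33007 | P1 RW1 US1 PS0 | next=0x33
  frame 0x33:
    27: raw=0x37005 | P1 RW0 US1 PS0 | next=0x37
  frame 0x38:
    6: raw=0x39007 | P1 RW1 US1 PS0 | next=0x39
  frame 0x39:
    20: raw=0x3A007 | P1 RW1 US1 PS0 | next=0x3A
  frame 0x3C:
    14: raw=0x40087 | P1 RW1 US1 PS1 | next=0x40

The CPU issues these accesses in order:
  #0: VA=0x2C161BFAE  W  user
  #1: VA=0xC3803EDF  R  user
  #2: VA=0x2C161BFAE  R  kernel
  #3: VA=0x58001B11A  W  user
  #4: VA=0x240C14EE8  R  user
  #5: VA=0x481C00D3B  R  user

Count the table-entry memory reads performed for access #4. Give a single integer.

Walk each access:
#0 VA=0x2C161BFAE (w,user):
  [0] read 0x24 idx=11: raw=0x25007 flags P=1 W=1 U=1 S=0
  [1] read 0x25 idx=11: raw=0x29007 flags P=1 W=1 U=1 S=0
  [2] read 0x29 idx=27: raw=0x2A007 flags P=1 W=1 U=1 S=0
  ✓ 0x2AFAE  — 3 lookups
#1 VA=0xC3803EDF (r,user):
  [0] read 0x24 idx=3: raw=0x2B007 flags P=1 W=1 U=1 S=0
  [1] read 0x2B idx=28: raw=0x2D007 flags P=1 W=1 U=1 S=0
  [2] read 0x2D idx=3: raw=0x2E007 flags P=1 W=1 U=1 S=0
  ✓ 0x2EEDF  — 3 lookups
#2 VA=0x2C161BFAE (r,kernel):
  TLB hit vpn=0x2C161B → PA=0x2AFAE
#3 VA=0x58001B11A (w,user):
  [0] read 0x24 idx=22: raw=0x30007 flags P=1 W=1 U=1 S=0
  [1] read 0x30 idx=0: raw=0x33007 flags P=1 W=1 U=1 S=0
  [2] read 0x33 idx=27: raw=0x37005 flags P=1 W=0 U=1 S=0
  → PROTECTION_VIOLATION  (3 entries read)
#4 VA=0x240C14EE8 (r,user):
  [0] read 0x24 idx=9: raw=0x38007 flags P=1 W=1 U=1 S=0
  [1] read 0x38 idx=6: raw=0x39007 flags P=1 W=1 U=1 S=0
  [2] read 0x39 idx=20: raw=0x3A007 flags P=1 W=1 U=1 S=0
  ✓ 0x3AEE8  — 3 lookups
#5 VA=0x481C00D3B (r,user):
  [0] read 0x24 idx=18: raw=0x3C007 flags P=1 W=1 U=1 S=0
  [1] read 0x3C idx=14: raw=0x40087 flags P=1 W=1 U=1 S=1
  ✓ 0x40D3B (huge @L1)  — 2 lookups

Entries read for #4: 3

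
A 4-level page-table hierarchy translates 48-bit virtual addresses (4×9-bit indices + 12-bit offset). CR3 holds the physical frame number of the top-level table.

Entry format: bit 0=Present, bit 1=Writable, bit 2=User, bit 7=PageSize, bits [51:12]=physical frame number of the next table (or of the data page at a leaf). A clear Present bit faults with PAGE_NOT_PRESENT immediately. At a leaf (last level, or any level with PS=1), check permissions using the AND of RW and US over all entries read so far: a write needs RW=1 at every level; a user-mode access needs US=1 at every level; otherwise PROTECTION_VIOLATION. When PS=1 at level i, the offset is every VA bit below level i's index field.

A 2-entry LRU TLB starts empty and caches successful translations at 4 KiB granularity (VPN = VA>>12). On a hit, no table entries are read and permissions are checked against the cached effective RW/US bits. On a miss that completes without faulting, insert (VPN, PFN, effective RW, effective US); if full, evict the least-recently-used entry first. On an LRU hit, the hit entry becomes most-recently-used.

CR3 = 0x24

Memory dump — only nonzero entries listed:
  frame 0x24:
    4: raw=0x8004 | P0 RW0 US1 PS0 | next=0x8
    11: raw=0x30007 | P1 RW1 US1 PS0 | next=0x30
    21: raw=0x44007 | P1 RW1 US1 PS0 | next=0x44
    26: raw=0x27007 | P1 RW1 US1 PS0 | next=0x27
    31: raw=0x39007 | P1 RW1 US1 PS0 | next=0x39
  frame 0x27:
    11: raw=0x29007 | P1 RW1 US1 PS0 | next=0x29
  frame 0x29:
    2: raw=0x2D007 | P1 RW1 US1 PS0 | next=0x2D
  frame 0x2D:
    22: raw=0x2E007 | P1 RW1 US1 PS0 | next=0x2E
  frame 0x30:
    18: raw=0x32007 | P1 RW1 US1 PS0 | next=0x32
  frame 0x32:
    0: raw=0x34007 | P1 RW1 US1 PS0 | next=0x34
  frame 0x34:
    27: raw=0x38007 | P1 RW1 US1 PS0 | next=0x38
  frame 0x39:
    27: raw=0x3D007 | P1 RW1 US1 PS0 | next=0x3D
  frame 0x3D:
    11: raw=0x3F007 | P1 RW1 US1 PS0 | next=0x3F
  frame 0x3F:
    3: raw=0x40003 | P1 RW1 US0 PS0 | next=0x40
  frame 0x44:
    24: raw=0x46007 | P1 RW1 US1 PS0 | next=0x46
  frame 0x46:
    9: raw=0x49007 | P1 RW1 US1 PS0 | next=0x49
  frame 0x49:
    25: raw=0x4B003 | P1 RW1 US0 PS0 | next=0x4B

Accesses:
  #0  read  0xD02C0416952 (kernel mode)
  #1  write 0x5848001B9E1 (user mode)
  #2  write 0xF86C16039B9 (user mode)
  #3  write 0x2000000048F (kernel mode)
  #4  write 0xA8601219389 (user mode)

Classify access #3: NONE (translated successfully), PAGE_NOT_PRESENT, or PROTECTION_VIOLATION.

Trace:
#0 VA=0xD02C0416952 (r,kernel):
  lvl0: tbl 0x24, slot 26 ⇒ 0x27007 (P1/RW1/US1/PS0)
  lvl1: tbl 0x27, slot 11 ⇒ 0x29007 (P1/RW1/US1/PS0)
  lvl2: tbl 0x29, slot 2 ⇒ 0x2D007 (P1/RW1/US1/PS0)
  lvl3: tbl 0x2D, slot 22 ⇒ 0x2E007 (P1/RW1/US1/PS0)
  → PA=0x2E952  (4 entries read)
#1 VA=0x5848001B9E1 (w,user):
  lvl0: tbl 0x24, slot 11 ⇒ 0x30007 (P1/RW1/US1/PS0)
  lvl1: tbl 0x30, slot 18 ⇒ 0x32007 (P1/RW1/US1/PS0)
  lvl2: tbl 0x32, slot 0 ⇒ 0x34007 (P1/RW1/US1/PS0)
  lvl3: tbl 0x34, slot 27 ⇒ 0x38007 (P1/RW1/US1/PS0)
  → PA=0x389E1  (4 entries read)
#2 VA=0xF86C16039B9 (w,user):
  lvl0: tbl 0x24, slot 31 ⇒ 0x39007 (P1/RW1/US1/PS0)
  lvl1: tbl 0x39, slot 27 ⇒ 0x3D007 (P1/RW1/US1/PS0)
  lvl2: tbl 0x3D, slot 11 ⇒ 0x3F007 (P1/RW1/US1/PS0)
  lvl3: tbl 0x3F, slot 3 ⇒ 0x40003 (P1/RW1/US0/PS0)
  → PROTECTION_VIOLATION  (4 entries read)
#3 VA=0x2000000048F (w,kernel):
  lvl0: tbl 0x24, slot 4 ⇒ 0x8004 (P0/RW0/US1/PS0)
  → PAGE_NOT_PRESENT  (1 entries read)
#4 VA=0xA8601219389 (w,user):
  lvl0: tbl 0x24, slot 21 ⇒ 0x44007 (P1/RW1/US1/PS0)
  lvl1: tbl 0x44, slot 24 ⇒ 0x46007 (P1/RW1/US1/PS0)
  lvl2: tbl 0x46, slot 9 ⇒ 0x49007 (P1/RW1/US1/PS0)
  lvl3: tbl 0x49, slot 25 ⇒ 0x4B003 (P1/RW1/US0/PS0)
  → PROTECTION_VIOLATION  (4 entries read)

Access #3 fault: PAGE_NOT_PRESENT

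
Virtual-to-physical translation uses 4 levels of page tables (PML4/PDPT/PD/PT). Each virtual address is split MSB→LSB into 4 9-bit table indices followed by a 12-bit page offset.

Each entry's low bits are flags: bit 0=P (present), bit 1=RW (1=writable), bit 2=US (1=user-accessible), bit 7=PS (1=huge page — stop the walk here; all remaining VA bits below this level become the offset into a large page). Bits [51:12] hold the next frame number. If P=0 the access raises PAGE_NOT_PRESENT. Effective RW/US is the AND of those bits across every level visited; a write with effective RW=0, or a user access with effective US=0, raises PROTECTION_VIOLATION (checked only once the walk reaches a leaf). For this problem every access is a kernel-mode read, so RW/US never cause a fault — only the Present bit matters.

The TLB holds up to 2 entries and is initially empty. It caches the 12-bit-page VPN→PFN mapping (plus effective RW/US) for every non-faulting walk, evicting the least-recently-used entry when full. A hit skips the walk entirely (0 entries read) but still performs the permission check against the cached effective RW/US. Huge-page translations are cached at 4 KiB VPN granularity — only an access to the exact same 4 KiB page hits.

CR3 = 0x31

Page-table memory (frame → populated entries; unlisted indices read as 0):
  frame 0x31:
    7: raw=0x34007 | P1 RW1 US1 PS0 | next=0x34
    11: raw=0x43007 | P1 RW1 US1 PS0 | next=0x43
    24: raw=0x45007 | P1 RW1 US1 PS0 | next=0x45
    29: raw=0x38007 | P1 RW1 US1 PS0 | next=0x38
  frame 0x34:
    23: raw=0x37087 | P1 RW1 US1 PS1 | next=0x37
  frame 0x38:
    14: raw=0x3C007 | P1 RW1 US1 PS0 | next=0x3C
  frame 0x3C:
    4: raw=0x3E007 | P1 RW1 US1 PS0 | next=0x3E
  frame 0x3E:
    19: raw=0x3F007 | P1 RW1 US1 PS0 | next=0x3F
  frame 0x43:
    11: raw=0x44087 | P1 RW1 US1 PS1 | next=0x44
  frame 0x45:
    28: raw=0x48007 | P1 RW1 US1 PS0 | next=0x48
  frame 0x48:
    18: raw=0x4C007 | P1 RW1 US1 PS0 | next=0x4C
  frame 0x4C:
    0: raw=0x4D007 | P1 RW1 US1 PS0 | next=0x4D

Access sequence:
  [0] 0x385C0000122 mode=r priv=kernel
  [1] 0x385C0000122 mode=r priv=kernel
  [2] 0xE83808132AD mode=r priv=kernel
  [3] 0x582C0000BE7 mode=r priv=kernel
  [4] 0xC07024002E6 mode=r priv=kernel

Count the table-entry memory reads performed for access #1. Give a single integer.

Trace:
#0 VA=0x385C0000122 (r,kernel):
  L0: frame=0x31 idx=7 entry=0x34007 [P=1 RW=1 US=1 PS=0]
  L1: frame=0x34 idx=23 entry=0x37087 [P=1 RW=1 US=1 PS=1]
  ✓ 0x37122 (huge @L1)  — 2 lookups
#1 VA=0x385C0000122 (r,kernel):
  TLB hit vpn=0x385C0000 → PA=0x37122
#2 VA=0xE83808132AD (r,kernel):
  L0: frame=0x31 idx=29 entry=0x38007 [P=1 RW=1 US=1 PS=0]
  L1: frame=0x38 idx=14 entry=0x3C007 [P=1 RW=1 US=1 PS=0]
  L2: frame=0x3C idx=4 entry=0x3E007 [P=1 RW=1 US=1 PS=0]
  L3: frame=0x3E idx=19 entry=0x3F007 [P=1 RW=1 US=1 PS=0]
  ✓ 0x3F2AD  — 4 lookups
#3 VA=0x582C0000BE7 (r,kernel):
  L0: frame=0x31 idx=11 entry=0x43007 [P=1 RW=1 US=1 PS=0]
  L1: frame=0x43 idx=11 entry=0x44087 [P=1 RW=1 US=1 PS=1]
  ✓ 0x44BE7 (huge @L1)  — 2 lookups
#4 VA=0xC07024002E6 (r,kernel):
  L0: frame=0x31 idx=24 entry=0x45007 [P=1 RW=1 US=1 PS=0]
  L1: frame=0x45 idx=28 entry=0x48007 [P=1 RW=1 US=1 PS=0]
  L2: frame=0x48 idx=18 entry=0x4C007 [P=1 RW=1 US=1 PS=0]
  L3: frame=0x4C idx=0 entry=0x4D007 [P=1 RW=1 US=1 PS=0]
  ✓ 0x4D2E6  — 4 lookups

Entries read for #1: 0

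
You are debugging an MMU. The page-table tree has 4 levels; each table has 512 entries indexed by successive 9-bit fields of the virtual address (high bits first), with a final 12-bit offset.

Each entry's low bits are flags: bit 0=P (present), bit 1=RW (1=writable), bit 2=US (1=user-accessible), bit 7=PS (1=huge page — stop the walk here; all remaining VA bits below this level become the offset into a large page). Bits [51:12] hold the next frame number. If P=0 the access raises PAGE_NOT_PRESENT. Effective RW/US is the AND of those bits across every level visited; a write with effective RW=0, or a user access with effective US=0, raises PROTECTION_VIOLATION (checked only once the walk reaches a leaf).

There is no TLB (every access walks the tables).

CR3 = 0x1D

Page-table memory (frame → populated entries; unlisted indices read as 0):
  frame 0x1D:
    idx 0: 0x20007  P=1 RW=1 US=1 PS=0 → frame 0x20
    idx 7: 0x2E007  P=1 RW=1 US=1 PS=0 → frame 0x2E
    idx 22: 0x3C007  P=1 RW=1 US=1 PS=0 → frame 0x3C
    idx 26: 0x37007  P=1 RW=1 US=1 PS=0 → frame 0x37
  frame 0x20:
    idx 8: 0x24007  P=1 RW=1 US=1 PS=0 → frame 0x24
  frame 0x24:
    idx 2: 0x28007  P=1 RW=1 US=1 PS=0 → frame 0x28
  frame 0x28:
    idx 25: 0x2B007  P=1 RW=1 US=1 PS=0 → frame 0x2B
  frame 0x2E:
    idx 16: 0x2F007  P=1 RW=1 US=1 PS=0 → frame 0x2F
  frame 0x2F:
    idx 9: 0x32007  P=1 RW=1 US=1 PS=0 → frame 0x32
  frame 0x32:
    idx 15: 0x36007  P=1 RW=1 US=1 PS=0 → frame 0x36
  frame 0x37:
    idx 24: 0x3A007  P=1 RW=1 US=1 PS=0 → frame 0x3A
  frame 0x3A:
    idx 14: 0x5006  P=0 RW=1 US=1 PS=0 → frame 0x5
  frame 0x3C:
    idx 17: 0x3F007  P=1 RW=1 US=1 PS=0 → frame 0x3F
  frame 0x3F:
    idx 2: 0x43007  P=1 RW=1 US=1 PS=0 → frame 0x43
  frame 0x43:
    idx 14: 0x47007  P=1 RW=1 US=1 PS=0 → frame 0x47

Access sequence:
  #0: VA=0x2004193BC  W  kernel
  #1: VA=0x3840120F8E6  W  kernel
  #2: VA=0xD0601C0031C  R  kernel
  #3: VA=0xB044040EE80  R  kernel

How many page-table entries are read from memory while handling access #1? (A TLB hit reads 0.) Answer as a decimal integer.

Walk each access:
#0 VA=0x2004193BC (w,kernel):
  L0: frame=0x1D idx=0 entry=0x20007 [P=1 RW=1 US=1 PS=0]
  L1: frame=0x20 idx=8 entry=0x24007 [P=1 RW=1 US=1 PS=0]
  L2: frame=0x24 idx=2 entry=0x28007 [P=1 RW=1 US=1 PS=0]
  L3: frame=0x28 idx=25 entry=0x2B007 [P=1 RW=1 US=1 PS=0]
  → PA=0x2B3BC  (4 entries read)
#1 VA=0x3840120F8E6 (w,kernel):
  L0: frame=0x1D idx=7 entry=0x2E007 [P=1 RW=1 US=1 PS=0]
  L1: frame=0x2E idx=16 entry=0x2F007 [P=1 RW=1 US=1 PS=0]
  L2: frame=0x2F idx=9 entry=0x32007 [P=1 RW=1 US=1 PS=0]
  L3: frame=0x32 idx=15 entry=0x36007 [P=1 RW=1 US=1 PS=0]
  → PA=0x368E6  (4 entries read)
#2 VA=0xD0601C0031C (r,kernel):
  L0: frame=0x1D idx=26 entry=0x37007 [P=1 RW=1 US=1 PS=0]
  L1: frame=0x37 idx=24 entry=0x3A007 [P=1 RW=1 US=1 PS=0]
  L2: frame=0x3A idx=14 entry=0x5006 [P=0 RW=1 US=1 PS=0]
  ⇒ fault: PAGE_NOT_PRESENT  — 3 lookups
#3 VA=0xB044040EE80 (r,kernel):
  L0: frame=0x1D idx=22 entry=0x3C007 [P=1 RW=1 US=1 PS=0]
  L1: frame=0x3C idx=17 entry=0x3F007 [P=1 RW=1 US=1 PS=0]
  L2: frame=0x3F idx=2 entry=0x43007 [P=1 RW=1 US=1 PS=0]
  L3: frame=0x43 idx=14 entry=0x47007 [P=1 RW=1 US=1 PS=0]
  → PA=0x47E80  (4 entries read)

Entries read for #1: 4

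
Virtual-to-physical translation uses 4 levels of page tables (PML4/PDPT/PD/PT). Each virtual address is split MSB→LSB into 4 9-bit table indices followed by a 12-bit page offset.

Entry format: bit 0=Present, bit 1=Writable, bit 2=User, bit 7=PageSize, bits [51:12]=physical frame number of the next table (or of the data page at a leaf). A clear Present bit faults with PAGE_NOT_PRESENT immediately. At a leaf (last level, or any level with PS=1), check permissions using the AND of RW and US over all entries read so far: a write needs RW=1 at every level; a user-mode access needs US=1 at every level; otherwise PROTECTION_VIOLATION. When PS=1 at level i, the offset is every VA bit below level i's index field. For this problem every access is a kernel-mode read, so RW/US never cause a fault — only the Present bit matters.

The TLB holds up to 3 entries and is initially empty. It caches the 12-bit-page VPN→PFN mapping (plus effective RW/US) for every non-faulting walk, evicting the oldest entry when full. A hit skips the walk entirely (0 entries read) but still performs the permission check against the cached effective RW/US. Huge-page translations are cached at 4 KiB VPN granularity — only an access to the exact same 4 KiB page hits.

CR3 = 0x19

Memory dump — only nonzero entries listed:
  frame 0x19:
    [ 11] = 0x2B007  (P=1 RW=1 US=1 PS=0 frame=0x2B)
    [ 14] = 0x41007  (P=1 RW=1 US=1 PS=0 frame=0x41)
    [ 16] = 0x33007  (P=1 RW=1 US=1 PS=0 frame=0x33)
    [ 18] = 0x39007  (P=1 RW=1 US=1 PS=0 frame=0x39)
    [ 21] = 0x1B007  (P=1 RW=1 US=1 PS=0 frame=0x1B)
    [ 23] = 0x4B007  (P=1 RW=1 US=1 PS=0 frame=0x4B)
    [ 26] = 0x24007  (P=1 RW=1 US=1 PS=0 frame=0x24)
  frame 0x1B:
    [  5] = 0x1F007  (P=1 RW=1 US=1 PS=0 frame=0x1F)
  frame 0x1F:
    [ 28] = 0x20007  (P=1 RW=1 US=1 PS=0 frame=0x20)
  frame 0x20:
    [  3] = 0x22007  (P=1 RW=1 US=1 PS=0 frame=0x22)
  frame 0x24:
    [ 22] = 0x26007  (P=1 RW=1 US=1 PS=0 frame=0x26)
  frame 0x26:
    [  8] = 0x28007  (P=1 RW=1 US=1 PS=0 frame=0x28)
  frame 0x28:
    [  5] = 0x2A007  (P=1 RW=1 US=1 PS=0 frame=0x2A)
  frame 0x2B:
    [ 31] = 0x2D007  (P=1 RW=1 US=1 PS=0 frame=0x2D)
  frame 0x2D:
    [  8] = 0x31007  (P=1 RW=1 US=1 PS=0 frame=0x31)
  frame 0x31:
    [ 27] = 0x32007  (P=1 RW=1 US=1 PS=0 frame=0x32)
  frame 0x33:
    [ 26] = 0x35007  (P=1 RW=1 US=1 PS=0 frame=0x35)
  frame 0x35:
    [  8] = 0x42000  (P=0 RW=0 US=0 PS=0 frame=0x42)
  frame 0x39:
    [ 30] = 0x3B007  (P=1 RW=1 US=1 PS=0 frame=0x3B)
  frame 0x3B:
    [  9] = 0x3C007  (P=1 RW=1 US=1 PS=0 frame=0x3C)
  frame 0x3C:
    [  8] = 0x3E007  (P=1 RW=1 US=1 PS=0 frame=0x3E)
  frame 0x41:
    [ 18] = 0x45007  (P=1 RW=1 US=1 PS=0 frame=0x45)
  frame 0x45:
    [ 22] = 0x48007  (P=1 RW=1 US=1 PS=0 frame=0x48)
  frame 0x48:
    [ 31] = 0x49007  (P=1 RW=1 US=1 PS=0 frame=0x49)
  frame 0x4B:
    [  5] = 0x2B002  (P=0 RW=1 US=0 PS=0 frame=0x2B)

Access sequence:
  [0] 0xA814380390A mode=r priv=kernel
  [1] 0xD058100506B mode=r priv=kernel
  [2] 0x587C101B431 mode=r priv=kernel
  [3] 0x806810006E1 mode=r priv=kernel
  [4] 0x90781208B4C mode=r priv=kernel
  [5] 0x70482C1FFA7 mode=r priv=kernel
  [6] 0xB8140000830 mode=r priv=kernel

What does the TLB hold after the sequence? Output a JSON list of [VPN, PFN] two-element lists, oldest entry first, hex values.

Per-access translation:
#0 VA=0xA814380390A (r,kernel):
  L0 @0x19[21] → 0x1B007  P=1,RW=1,US=1,PS=0
  L1 @0x1B[5] → 0x1F007  P=1,RW=1,US=1,PS=0
  L2 @0x1F[28] → 0x20007  P=1,RW=1,US=1,PS=0
  L3 @0x20[3] → 0x22007  P=1,RW=1,US=1,PS=0
  ⇒ phys 0x2290A  [4 reads]
#1 VA=0xD058100506B (r,kernel):
  L0 @0x19[26] → 0x24007  P=1,RW=1,US=1,PS=0
  L1 @0x24[22] → 0x26007  P=1,RW=1,US=1,PS=0
  L2 @0x26[8] → 0x28007  P=1,RW=1,US=1,PS=0
  L3 @0x28[5] → 0x2A007  P=1,RW=1,US=1,PS=0
  ⇒ phys 0x2A06B  [4 reads]
#2 VA=0x587C101B431 (r,kernel):
  L0 @0x19[11] → 0x2B007  P=1,RW=1,US=1,PS=0
  L1 @0x2B[31] → 0x2D007  P=1,RW=1,US=1,PS=0
  L2 @0x2D[8] → 0x31007  P=1,RW=1,US=1,PS=0
  L3 @0x31[27] → 0x32007  P=1,RW=1,US=1,PS=0
  ⇒ phys 0x32431  [4 reads]
#3 VA=0x806810006E1 (r,kernel):
  L0 @0x19[16] → 0x33007  P=1,RW=1,US=1,PS=0
  L1 @0x33[26] → 0x35007  P=1,RW=1,US=1,PS=0
  L2 @0x35[8] → 0x42000  P=0,RW=0,US=0,PS=0
  → PAGE_NOT_PRESENT  (3 entries read)
#4 VA=0x90781208B4C (r,kernel):
  L0 @0x19[18] → 0x39007  P=1,RW=1,US=1,PS=0
  L1 @0x39[30] → 0x3B007  P=1,RW=1,US=1,PS=0
  L2 @0x3B[9] → 0x3C007  P=1,RW=1,US=1,PS=0
  L3 @0x3C[8] → 0x3E007  P=1,RW=1,US=1,PS=0
  ⇒ phys 0x3EB4C  [4 reads]
#5 VA=0x70482C1FFA7 (r,kernel):
  L0 @0x19[14] → 0x41007  P=1,RW=1,US=1,PS=0
  L1 @0x41[18] → 0x45007  P=1,RW=1,US=1,PS=0
  L2 @0x45[22] → 0x48007  P=1,RW=1,US=1,PS=0
  L3 @0x48[31] → 0x49007  P=1,RW=1,US=1,PS=0
  ⇒ phys 0x49FA7  [4 reads]
#6 VA=0xB8140000830 (r,kernel):
  L0 @0x19[23] → 0x4B007  P=1,RW=1,US=1,PS=0
  L1 @0x4B[5] → 0x2B002  P=0,RW=1,US=0,PS=0
  → PAGE_NOT_PRESENT  (2 entries read)

TLB: [["0x587C101B", "0x32"], ["0x90781208", "0x3E"], ["0x70482C1F", "0x49"]]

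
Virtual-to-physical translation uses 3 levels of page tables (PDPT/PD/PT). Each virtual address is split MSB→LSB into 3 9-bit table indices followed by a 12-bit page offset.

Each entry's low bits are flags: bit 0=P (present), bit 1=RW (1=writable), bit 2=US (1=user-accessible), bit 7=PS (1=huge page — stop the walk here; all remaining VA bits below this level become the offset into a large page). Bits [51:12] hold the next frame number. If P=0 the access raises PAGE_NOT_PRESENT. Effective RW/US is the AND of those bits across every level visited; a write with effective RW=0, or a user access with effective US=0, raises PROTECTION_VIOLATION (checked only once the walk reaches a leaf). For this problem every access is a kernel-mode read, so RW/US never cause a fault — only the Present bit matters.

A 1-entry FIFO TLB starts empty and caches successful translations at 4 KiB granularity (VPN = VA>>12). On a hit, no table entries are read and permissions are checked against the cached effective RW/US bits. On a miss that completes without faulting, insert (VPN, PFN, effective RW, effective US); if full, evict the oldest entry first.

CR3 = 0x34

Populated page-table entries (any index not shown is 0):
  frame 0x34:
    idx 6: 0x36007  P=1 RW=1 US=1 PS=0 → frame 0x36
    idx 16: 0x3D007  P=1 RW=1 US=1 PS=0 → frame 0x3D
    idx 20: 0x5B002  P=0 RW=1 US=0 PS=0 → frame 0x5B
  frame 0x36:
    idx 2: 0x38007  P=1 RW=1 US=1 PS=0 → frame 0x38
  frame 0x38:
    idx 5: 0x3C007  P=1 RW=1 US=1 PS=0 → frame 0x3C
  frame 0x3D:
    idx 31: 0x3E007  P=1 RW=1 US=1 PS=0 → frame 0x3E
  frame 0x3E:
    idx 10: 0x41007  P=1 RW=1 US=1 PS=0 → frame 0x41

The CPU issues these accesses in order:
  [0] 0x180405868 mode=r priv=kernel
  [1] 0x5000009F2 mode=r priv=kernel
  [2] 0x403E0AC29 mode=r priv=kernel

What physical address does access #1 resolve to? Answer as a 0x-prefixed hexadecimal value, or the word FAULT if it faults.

Per-access translation:
#0 VA=0x180405868 (r,kernel):
  L0: frame=0x34 idx=6 entry=0x36007 [P=1 RW=1 US=1 PS=0]
  L1: frame=0x36 idx=2 entry=0x38007 [P=1 RW=1 US=1 PS=0]
  L2: frame=0x38 idx=5 entry=0x3C007 [P=1 RW=1 US=1 PS=0]
  ⇒ phys 0x3C868  [3 reads]
#1 VA=0x5000009F2 (r,kernel):
  L0: frame=0x34 idx=20 entry=0x5B002 [P=0 RW=1 US=0 PS=0]
  → PAGE_NOT_PRESENT  (1 entries read)
#2 VA=0x403E0AC29 (r,kernel):
  L0: frame=0x34 idx=16 entry=0x3D007 [P=1 RW=1 US=1 PS=0]
  L1: frame=0x3D idx=31 entry=0x3E007 [P=1 RW=1 US=1 PS=0]
  L2: frame=0x3E idx=10 entry=0x41007 [P=1 RW=1 US=1 PS=0]
  ⇒ phys 0x41C29  [3 reads]

Access #1 PA: FAULT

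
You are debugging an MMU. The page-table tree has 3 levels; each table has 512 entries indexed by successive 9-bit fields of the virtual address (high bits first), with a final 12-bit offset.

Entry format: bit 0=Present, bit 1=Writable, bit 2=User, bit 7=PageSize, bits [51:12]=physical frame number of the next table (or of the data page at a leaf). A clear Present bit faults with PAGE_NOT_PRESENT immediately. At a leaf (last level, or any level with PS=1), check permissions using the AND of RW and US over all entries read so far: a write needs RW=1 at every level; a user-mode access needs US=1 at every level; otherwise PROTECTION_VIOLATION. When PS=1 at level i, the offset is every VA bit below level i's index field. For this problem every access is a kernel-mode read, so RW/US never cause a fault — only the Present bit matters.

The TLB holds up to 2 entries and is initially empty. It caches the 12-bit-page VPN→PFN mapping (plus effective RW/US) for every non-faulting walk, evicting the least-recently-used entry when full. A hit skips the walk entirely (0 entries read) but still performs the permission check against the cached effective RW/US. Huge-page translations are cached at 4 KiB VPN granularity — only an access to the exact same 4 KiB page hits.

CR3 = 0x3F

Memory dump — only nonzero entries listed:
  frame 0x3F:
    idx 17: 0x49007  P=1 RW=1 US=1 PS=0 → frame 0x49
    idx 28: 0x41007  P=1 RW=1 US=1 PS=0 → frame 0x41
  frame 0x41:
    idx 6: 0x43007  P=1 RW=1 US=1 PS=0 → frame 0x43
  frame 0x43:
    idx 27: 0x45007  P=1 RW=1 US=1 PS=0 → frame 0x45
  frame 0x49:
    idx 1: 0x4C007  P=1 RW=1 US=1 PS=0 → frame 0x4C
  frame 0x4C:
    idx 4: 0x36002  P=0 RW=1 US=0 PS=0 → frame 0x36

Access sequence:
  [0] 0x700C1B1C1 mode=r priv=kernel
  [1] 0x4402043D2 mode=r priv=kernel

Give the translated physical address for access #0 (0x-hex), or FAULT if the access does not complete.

Trace:
#0 VA=0x700C1B1C1 (r,kernel):
  L0: frame=0x3F idx=28 entry=0x41007 [P=1 RW=1 US=1 PS=0]
  L1: frame=0x41 idx=6 entry=0x43007 [P=1 RW=1 US=1 PS=0]
  L2: frame=0x43 idx=27 entry=0x45007 [P=1 RW=1 US=1 PS=0]
  → PA=0x451C1  (3 entries read)
#1 VA=0x4402043D2 (r,kernel):
  L0: frame=0x3F idx=17 entry=0x49007 [P=1 RW=1 US=1 PS=0]
  L1: frame=0x49 idx=1 entry=0x4C007 [P=1 RW=1 US=1 PS=0]
  L2: frame=0x4C idx=4 entry=0x36002 [P=0 RW=1 US=0 PS=0]
  ⇒ fault: PAGE_NOT_PRESENT  — 3 lookups

Access #0 PA: 0x451C1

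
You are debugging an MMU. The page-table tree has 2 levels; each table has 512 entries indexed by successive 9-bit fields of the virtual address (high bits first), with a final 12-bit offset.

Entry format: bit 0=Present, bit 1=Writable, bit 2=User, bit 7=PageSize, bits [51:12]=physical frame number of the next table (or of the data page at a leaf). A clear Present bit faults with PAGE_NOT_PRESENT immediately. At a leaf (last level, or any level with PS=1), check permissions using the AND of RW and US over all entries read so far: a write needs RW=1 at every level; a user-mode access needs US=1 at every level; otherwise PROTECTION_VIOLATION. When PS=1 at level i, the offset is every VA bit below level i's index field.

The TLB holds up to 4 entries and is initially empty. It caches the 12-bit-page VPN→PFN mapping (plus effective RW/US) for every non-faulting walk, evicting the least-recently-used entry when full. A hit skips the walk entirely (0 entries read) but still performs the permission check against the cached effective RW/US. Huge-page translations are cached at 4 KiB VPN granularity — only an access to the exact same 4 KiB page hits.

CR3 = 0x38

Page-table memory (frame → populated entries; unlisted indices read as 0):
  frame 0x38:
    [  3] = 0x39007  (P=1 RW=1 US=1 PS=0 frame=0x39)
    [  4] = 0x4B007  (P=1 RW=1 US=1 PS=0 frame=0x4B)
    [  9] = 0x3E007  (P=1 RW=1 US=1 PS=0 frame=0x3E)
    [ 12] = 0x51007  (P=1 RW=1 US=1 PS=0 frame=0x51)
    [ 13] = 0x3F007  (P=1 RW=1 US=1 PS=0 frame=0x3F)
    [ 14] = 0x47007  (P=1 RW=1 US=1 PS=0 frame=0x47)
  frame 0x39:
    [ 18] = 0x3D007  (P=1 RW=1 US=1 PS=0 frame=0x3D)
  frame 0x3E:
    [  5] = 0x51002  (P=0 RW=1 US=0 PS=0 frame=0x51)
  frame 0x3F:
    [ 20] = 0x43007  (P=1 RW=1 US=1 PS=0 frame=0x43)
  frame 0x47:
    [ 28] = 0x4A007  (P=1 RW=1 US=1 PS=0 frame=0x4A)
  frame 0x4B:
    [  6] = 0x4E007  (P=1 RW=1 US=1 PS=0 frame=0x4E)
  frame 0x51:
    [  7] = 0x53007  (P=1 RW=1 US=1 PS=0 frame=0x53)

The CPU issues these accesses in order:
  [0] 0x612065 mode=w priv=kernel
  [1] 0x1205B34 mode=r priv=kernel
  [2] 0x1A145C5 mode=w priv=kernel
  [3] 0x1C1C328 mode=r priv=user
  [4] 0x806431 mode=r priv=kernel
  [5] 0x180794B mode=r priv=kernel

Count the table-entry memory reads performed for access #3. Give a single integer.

Walk each access:
#0 VA=0x612065 (w,kernel):
  L0 @0x38[3] → 0x39007  P=1,RW=1,US=1,PS=0
  L1 @0x39[18] → 0x3D007  P=1,RW=1,US=1,PS=0
  ⇒ phys 0x3D065  [2 reads]
#1 VA=0x1205B34 (r,kernel):
  L0 @0x38[9] → 0x3E007  P=1,RW=1,US=1,PS=0
  L1 @0x3E[5] → 0x51002  P=0,RW=1,US=0,PS=0
  → PAGE_NOT_PRESENT  (2 entries read)
#2 VA=0x1A145C5 (w,kernel):
  L0 @0x38[13] → 0x3F007  P=1,RW=1,US=1,PS=0
  L1 @0x3F[20] → 0x43007  P=1,RW=1,US=1,PS=0
  ⇒ phys 0x435C5  [2 reads]
#3 VA=0x1C1C328 (r,user):
  L0 @0x38[14] → 0x47007  P=1,RW=1,US=1,PS=0
  L1 @0x47[28] → 0x4A007  P=1,RW=1,US=1,PS=0
  ⇒ phys 0x4A328  [2 reads]
#4 VA=0x806431 (r,kernel):
  L0 @0x38[4] → 0x4B007  P=1,RW=1,US=1,PS=0
  L1 @0x4B[6] → 0x4E007  P=1,RW=1,US=1,PS=0
  ⇒ phys 0x4E431  [2 reads]
#5 VA=0x180794B (r,kernel):
  L0 @0x38[12] → 0x51007  P=1,RW=1,US=1,PS=0
  L1 @0x51[7] → 0x53007  P=1,RW=1,US=1,PS=0
  ⇒ phys 0x5394B  [2 reads]

Entries read for #3: 2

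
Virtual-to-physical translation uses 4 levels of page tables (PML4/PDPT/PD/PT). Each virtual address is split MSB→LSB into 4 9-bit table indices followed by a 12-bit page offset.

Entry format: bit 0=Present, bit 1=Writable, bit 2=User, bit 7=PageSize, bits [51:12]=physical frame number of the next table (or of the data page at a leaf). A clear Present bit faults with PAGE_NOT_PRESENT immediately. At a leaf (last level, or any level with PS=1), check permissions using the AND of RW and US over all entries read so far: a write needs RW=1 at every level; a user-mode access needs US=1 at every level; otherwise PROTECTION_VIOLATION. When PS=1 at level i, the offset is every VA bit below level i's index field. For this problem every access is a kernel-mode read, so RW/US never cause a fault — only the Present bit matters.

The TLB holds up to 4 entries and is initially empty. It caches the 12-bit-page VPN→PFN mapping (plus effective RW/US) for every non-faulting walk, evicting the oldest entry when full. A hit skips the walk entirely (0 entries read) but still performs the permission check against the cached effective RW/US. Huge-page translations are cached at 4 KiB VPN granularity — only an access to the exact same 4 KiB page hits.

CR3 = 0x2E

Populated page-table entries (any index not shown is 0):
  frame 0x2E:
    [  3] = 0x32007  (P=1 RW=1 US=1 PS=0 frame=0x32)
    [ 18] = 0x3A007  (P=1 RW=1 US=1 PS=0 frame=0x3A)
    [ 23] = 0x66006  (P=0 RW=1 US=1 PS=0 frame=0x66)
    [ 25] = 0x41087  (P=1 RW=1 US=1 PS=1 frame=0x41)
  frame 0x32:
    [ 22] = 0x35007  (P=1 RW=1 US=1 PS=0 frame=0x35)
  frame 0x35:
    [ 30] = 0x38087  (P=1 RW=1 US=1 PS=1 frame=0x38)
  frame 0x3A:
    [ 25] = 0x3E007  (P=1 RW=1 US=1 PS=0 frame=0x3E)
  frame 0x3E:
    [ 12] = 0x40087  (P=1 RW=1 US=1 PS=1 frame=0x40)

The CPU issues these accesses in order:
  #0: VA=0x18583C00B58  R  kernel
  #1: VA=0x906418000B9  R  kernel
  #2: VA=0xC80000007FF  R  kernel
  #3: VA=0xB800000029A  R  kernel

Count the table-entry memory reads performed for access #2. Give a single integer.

Per-access translation:
#0 VA=0x18583C00B58 (r,kernel):
  [0] read 0x2E idx=3: raw=0x32007 flags P=1 W=1 U=1 S=0
  [1] read 0x32 idx=22: raw=0x35007 flags P=1 W=1 U=1 S=0
  [2] read 0x35 idx=30: raw=0x38087 flags P=1 W=1 U=1 S=1
  ⇒ phys 0x38B58 (huge @L2)  [3 reads]
#1 VA=0x906418000B9 (r,kernel):
  [0] read 0x2E idx=18: raw=0x3A007 flags P=1 W=1 U=1 S=0
  [1] read 0x3A idx=25: raw=0x3E007 flags P=1 W=1 U=1 S=0
  [2] read 0x3E idx=12: raw=0x40087 flags P=1 W=1 U=1 S=1
  ⇒ phys 0x400B9 (huge @L2)  [3 reads]
#2 VA=0xC80000007FF (r,kernel):
  [0] read 0x2E idx=25: raw=0x41087 flags P=1 W=1 U=1 S=1
  ⇒ phys 0x417FF (huge @L0)  [1 reads]
#3 VA=0xB800000029A (r,kernel):
  [0] read 0x2E idx=23: raw=0x66006 flags P=0 W=1 U=1 S=0
  ⇒ fault: PAGE_NOT_PRESENT  — 1 lookups

Entries read for #2: 1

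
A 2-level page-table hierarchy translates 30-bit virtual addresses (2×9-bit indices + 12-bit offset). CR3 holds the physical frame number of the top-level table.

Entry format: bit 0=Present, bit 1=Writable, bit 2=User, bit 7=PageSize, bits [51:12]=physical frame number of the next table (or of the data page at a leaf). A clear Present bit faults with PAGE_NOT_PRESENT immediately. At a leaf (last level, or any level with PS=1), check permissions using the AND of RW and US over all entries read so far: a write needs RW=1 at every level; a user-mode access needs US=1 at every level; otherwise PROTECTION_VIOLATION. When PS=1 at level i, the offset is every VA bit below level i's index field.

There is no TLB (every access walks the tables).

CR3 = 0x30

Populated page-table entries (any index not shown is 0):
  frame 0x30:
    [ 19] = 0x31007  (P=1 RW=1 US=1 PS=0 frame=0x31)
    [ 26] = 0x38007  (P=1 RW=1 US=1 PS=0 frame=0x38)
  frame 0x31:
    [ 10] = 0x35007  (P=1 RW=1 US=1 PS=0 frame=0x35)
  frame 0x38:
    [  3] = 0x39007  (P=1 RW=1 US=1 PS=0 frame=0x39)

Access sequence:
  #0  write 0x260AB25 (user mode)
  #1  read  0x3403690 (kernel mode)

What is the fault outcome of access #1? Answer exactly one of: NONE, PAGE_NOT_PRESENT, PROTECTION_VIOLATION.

Per-access translation:
#0 VA=0x260AB25 (w,user):
  [0] read 0x30 idx=19: raw=0x31007 flags P=1 W=1 U=1 S=0
  [1] read 0x31 idx=10: raw=0x35007 flags P=1 W=1 U=1 S=0
  ⇒ phys 0x35B25  [2 reads]
#1 VA=0x3403690 (r,kernel):
  [0] read 0x30 idx=26: raw=0x38007 flags P=1 W=1 U=1 S=0
  [1] read 0x38 idx=3: raw=0x39007 flags P=1 W=1 U=1 S=0
  ⇒ phys 0x39690  [2 reads]

Access #1 fault: NONE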